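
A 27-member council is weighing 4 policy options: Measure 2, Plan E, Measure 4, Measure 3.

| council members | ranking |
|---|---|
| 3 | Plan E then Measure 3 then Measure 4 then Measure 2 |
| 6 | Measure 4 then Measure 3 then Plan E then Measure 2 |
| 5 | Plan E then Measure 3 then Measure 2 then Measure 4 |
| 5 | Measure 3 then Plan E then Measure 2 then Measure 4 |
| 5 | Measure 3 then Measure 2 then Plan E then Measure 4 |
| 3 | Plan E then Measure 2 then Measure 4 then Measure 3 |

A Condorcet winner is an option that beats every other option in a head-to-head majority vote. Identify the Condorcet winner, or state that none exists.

Head-to-head results (27 council members):
Measure 2 vs Plan E: Measure 2 is ranked higher on 5 ballots, Plan E on 22. Plan E wins 22–5.
Measure 2 vs Measure 4: 5+5+5+3 = 18 for Measure 2, 9 for Measure 4 — Measure 2 by 18–9.
Measure 2 vs Measure 3: Measure 2 preferred on 3 ballots; Measure 3 wins 24–3.
Plan E vs Measure 4: Plan E is ranked higher on 3+5+5+5+3 = 21 ballots, Measure 4 on 6. Plan E wins 21–6.
Plan E vs Measure 3: 3+5+3 = 11 for Plan E, 16 for Measure 3 — Measure 3 by 16–11.
Measure 4 vs Measure 3: 9 to 18, Measure 3.
Only Measure 3 has no losses; Measure 3 is the Condorcet winner.

Measure 3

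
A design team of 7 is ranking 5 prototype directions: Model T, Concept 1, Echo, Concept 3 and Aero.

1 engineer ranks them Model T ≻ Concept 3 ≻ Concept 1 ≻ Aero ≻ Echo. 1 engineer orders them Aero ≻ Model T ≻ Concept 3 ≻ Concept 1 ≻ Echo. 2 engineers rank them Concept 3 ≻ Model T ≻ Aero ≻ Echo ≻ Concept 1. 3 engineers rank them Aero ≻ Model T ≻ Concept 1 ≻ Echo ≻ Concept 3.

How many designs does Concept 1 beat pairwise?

1

Concept 1 against each rival (7 engineers):
Concept 1 vs Model T: Model T wins 7–0.
Concept 1 vs Echo: 5 to 2, Concept 1.
Concept 1 vs Concept 3: Concept 1 is ranked higher on 3 ballots, Concept 3 on 4. Concept 3 wins 4–3.
Concept 1 vs Aero: 1 for Concept 1, 6 for Aero — Aero by 6–1.
Concept 1 beats Echo; loses to Model T, Concept 3, Aero — 1 pairwise win.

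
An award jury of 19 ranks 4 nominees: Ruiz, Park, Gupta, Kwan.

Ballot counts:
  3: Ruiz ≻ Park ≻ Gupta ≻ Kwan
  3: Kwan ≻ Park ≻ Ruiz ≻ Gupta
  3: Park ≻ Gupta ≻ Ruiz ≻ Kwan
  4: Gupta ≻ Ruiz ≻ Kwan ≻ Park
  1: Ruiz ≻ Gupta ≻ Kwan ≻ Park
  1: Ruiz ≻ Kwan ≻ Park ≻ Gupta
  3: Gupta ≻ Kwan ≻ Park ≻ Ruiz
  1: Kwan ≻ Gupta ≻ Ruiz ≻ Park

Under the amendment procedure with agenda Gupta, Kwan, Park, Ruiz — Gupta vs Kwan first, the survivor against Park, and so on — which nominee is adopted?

Round 1: Gupta vs Kwan — 14–5, Gupta advances.
Round 2: Gupta vs Park — 9–10, Park advances.
Round 3: Park vs Ruiz — 9–10, Ruiz advances.
The agenda winner is Ruiz.

Ruiz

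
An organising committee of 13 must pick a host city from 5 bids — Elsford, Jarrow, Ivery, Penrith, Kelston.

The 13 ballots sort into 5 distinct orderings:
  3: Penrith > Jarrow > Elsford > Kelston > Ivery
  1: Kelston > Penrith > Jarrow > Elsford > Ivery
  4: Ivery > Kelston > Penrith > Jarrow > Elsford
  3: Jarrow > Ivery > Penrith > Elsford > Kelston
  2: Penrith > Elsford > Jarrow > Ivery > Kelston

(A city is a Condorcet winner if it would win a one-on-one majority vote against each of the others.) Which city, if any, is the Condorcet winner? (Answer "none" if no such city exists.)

none

Check each pair by majority over 13 ballots:
Elsford vs Jarrow: Elsford is ranked higher on 2 ballots, Jarrow on 11. Jarrow wins 11–2.
Elsford vs Ivery: Elsford is ranked higher on 3+1+2 = 6 ballots, Ivery on 7. Ivery wins 7–6.
Elsford vs Penrith: 0 to 13, Penrith.
Elsford vs Kelston: Elsford is ranked higher on 3+3+2 = 8 ballots, Kelston on 5. Elsford wins 8–5.
Jarrow vs Ivery: 9 to 4, Jarrow.
Jarrow vs Penrith: 3 to 10, Penrith.
Jarrow vs Kelston: 3+3+2 = 8 for Jarrow, 5 for Kelston — Jarrow by 8–5.
Ivery vs Penrith: Ivery preferred on 4+3 = 7 ballots; Ivery wins 7–6.
Ivery vs Kelston: Ivery preferred on 4+3+2 = 9 ballots; Ivery wins 9–4.
Penrith vs Kelston: Penrith preferred on 3+3+2 = 8 ballots; Penrith wins 8–5.
Each city drops at least one matchup (Elsford loses to Jarrow; Jarrow loses to Penrith; Ivery loses to Jarrow; Penrith loses to Ivery; Kelston loses to Elsford); the cycle Jarrow → Ivery → Penrith → Jarrow rules out a Condorcet winner.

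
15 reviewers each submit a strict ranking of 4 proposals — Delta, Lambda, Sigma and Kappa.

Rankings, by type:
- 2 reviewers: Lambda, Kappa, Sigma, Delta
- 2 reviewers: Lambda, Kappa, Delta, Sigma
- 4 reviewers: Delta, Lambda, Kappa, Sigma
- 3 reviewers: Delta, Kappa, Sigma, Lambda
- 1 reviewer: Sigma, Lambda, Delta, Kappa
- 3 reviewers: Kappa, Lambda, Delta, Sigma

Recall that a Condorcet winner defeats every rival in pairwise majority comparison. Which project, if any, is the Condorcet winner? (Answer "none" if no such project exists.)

Lambda

Head-to-head results (15 reviewers):
Delta vs Lambda: 7 to 8, Lambda.
Delta vs Sigma: Delta is ranked higher on 2+4+3+3 = 12 ballots, Sigma on 3. Delta wins 12–3.
Delta vs Kappa: Delta is ranked higher on 4+3+1 = 8 ballots, Kappa on 7. Delta wins 8–7.
Lambda vs Sigma: Lambda is ranked higher on 2+2+4+3 = 11 ballots, Sigma on 4. Lambda wins 11–4.
Lambda vs Kappa: Lambda is ranked higher on 2+2+4+1 = 9 ballots, Kappa on 6. Lambda wins 9–6.
Sigma vs Kappa: Sigma is ranked higher on 1 ballot, Kappa on 14. Kappa wins 14–1.
Lambda defeats every rival head-to-head and is the Condorcet winner.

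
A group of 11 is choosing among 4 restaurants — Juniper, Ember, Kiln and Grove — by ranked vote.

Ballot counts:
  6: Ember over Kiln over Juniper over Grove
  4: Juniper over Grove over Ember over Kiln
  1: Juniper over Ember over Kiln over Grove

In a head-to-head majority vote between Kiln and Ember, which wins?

No ballot ranks Kiln above Ember: 0.
Ballots ranking Ember above Kiln: 11 − 0 = 11.
Ember wins the head-to-head 11–0.

Ember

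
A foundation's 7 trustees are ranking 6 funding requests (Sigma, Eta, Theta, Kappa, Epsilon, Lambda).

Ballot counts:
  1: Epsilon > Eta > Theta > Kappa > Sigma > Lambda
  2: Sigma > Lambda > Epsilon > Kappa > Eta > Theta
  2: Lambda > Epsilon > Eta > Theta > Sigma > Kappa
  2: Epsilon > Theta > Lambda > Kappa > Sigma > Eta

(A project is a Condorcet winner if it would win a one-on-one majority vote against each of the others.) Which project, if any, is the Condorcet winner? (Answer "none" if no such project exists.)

Lambda

Pairwise majorities:
Sigma vs Eta: Sigma is ranked higher on 2+2 = 4 ballots, Eta on 3. Sigma wins 4–3.
Sigma vs Theta: 2 to 5, Theta.
Sigma vs Kappa: 4 to 3, Sigma.
Sigma vs Epsilon: 2 to 5, Epsilon.
Sigma vs Lambda: Sigma preferred on 1+2 = 3 ballots; Lambda wins 4–3.
Eta vs Theta: 5 to 2, Eta.
Eta vs Kappa: Eta preferred on 1+2 = 3 ballots; Kappa wins 4–3.
Eta vs Epsilon: 0 for Eta, 7 for Epsilon — Epsilon by 7–0.
Eta vs Lambda: 1 for Eta, 6 for Lambda — Lambda by 6–1.
Theta vs Kappa: 1+2+2 = 5 for Theta, 2 for Kappa — Theta by 5–2.
Theta vs Epsilon: Theta is ranked higher on 0 ballots, Epsilon on 7. Epsilon wins 7–0.
Theta vs Lambda: Theta is ranked higher on 1+2 = 3 ballots, Lambda on 4. Lambda wins 4–3.
Kappa vs Epsilon: 0 to 7, Epsilon.
Kappa vs Lambda: Kappa preferred on 1 ballot; Lambda wins 6–1.
Epsilon vs Lambda: Epsilon is ranked higher on 1+2 = 3 ballots, Lambda on 4. Lambda wins 4–3.
Lambda beats each of Sigma, Eta, Theta, Kappa, Epsilon — Lambda is the Condorcet winner.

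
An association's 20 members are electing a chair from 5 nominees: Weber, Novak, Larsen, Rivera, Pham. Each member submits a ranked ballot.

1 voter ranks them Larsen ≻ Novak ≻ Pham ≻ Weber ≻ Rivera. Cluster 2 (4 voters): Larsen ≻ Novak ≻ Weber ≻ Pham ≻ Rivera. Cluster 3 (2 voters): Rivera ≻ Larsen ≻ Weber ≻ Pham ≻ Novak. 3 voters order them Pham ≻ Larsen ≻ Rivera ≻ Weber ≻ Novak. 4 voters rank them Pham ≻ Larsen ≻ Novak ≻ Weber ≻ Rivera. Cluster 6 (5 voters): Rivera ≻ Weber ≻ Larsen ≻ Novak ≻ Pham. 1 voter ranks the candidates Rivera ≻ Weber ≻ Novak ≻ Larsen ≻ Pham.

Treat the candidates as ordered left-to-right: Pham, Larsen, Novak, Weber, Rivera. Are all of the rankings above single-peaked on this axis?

Axis positions: Pham=1, Larsen=2, Novak=3, Weber=4, Rivera=5.
Cluster 1 (peak Larsen at position 2): ranking walks positions 2-3-1-4-5, expanding outward from the peak — single-peaked.
Cluster 2 (peak Larsen at position 2): ranking walks positions 2-3-4-1-5, expanding outward from the peak — single-peaked.
Cluster 3: ranking walks positions 5-2-4-1-3; Larsen is ranked above Weber even though Weber lies between Larsen and the peak Rivera on the axis — preferences dip and rise again. Not single-peaked.
Cluster 4: ranking walks positions 1-2-5-4-3; Rivera is ranked above Novak even though Novak lies between Rivera and the peak Pham on the axis — preferences dip and rise again. Not single-peaked.
Cluster 5 (peak Pham at position 1): ranking walks positions 1-2-3-4-5, expanding outward from the peak — single-peaked.
Cluster 6: ranking walks positions 5-4-2-3-1; Larsen is ranked above Novak even though Novak lies between Larsen and the peak Rivera on the axis — preferences dip and rise again. Not single-peaked.
Cluster 7 (peak Rivera at position 5): ranking walks positions 5-4-3-2-1, expanding outward from the peak — single-peaked.
Cluster 3 violates single-peakedness, so the profile is not single-peaked on this axis.

no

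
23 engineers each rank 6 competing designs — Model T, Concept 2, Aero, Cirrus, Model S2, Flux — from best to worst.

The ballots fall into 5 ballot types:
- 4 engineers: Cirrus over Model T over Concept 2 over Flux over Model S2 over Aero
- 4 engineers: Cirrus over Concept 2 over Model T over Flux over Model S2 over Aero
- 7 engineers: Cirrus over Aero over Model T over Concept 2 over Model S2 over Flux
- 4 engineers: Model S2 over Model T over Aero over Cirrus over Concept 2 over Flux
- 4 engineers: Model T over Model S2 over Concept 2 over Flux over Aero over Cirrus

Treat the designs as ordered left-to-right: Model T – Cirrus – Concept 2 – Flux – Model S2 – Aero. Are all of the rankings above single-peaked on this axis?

Axis positions: Model T=1, Cirrus=2, Concept 2=3, Flux=4, Model S2=5, Aero=6.
Ballot type 1 (peak Cirrus at position 2): ranking walks positions 2-1-3-4-5-6, expanding outward from the peak — single-peaked.
Ballot type 2 (peak Cirrus at position 2): ranking walks positions 2-3-1-4-5-6, expanding outward from the peak — single-peaked.
Ballot type 3: ranking walks positions 2-6-1-3-5-4; Aero is ranked above Concept 2 even though Concept 2 lies between Aero and the peak Cirrus on the axis — preferences dip and rise again. Not single-peaked.
Ballot type 4: ranking walks positions 5-1-6-2-3-4; Model T is ranked above Flux even though Flux lies between Model T and the peak Model S2 on the axis — preferences dip and rise again. Not single-peaked.
Ballot type 5: ranking walks positions 1-5-3-4-6-2; Model S2 is ranked above Cirrus even though Cirrus lies between Model S2 and the peak Model T on the axis — preferences dip and rise again. Not single-peaked.
Ballot type 3 violates single-peakedness, so the profile is not single-peaked on this axis.

no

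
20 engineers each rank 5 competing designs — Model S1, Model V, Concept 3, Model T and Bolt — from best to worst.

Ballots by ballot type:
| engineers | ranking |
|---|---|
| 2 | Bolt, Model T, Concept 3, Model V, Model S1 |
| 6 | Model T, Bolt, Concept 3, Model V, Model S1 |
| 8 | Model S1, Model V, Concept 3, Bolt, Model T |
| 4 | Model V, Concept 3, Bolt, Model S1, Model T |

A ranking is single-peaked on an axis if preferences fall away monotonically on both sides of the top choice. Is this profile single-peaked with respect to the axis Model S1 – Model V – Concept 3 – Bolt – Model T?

Axis positions: Model S1=1, Model V=2, Concept 3=3, Bolt=4, Model T=5.
Ballot type 1 (peak Bolt at position 4): ranking walks positions 4-5-3-2-1, expanding outward from the peak — single-peaked.
Ballot type 2 (peak Model T at position 5): ranking walks positions 5-4-3-2-1, expanding outward from the peak — single-peaked.
Ballot type 3 (peak Model S1 at position 1): ranking walks positions 1-2-3-4-5, expanding outward from the peak — single-peaked.
Ballot type 4 (peak Model V at position 2): ranking walks positions 2-3-4-1-5, expanding outward from the peak — single-peaked.
Every ranking is single-peaked on this axis.

yes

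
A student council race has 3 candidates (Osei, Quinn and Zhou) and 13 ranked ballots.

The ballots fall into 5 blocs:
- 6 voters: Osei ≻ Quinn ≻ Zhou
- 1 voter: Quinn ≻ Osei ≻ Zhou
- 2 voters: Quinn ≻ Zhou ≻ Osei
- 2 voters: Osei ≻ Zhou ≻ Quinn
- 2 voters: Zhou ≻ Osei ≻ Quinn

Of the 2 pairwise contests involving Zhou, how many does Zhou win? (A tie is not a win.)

Zhou against each rival (13 voters):
Zhou vs Osei: Osei, 9–4.
Zhou vs Quinn: Quinn wins 9–4.
Zhou beats no one; loses to Osei, Quinn — 0 pairwise wins.

0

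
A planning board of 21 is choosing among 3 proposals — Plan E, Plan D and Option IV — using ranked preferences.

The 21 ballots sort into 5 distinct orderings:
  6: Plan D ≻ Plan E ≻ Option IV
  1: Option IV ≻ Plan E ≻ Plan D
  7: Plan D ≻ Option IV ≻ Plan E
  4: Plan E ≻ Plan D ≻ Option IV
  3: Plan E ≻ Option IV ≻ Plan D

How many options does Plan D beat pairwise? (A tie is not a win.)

2

Plan D against each rival (21 council members):
Plan D vs Plan E: Plan D, 13–8.
Plan D vs Option IV: Plan D wins 17–4.
Plan D beats Plan E, Option IV — 2 pairwise wins.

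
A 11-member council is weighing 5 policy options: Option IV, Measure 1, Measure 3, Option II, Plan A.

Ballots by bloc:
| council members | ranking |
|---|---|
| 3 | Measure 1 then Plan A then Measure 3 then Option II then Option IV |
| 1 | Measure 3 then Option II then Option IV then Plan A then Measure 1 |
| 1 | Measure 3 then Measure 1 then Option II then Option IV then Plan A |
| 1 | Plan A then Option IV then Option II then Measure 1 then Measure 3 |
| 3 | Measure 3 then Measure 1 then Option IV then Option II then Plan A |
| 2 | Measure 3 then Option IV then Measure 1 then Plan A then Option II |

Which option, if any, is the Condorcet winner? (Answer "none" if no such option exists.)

Measure 3

Check each pair by majority over 11 ballots:
Option IV–Measure 1: Measure 1 7–4.
Option IV vs Measure 3: 1 to 10, Measure 3.
Option IV vs Option II: 1+3+2 = 6 for Option IV, 5 for Option II — Option IV by 6–5.
Option IV vs Plan A: Option IV preferred on 1+1+3+2 = 7 ballots; Option IV wins 7–4.
Measure 1 vs Measure 3: Measure 3, 7–4.
Measure 1 vs Option II: Measure 1 wins 9–2.
Measure 1 vs Plan A: 3+1+3+2 = 9 for Measure 1, 2 for Plan A — Measure 1 by 9–2.
Measure 3 vs Option II: Measure 3 wins 10–1.
Measure 3–Plan A: Measure 3 7–4.
Option II vs Plan A: Plan A, 6–5.
Measure 3 defeats every rival head-to-head and is the Condorcet winner.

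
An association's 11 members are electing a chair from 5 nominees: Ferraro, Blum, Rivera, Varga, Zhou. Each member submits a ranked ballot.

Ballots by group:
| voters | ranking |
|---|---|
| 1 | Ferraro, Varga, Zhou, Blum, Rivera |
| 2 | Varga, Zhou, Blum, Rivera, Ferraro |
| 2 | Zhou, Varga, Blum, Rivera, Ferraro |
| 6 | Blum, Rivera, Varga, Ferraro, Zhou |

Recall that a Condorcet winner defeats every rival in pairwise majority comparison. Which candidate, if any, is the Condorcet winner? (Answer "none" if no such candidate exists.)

Check each pair by majority over 11 ballots:
Ferraro–Blum: Blum 10–1.
Ferraro–Rivera: Rivera 10–1.
Ferraro–Varga: Varga 10–1.
Ferraro–Zhou: Ferraro 7–4.
Blum–Rivera: Blum 11–0.
Blum vs Varga: Blum, 6–5.
Blum vs Zhou: Blum, 6–5.
Rivera vs Varga: Rivera wins 6–5.
Rivera–Zhou: Rivera 6–5.
Varga–Zhou: Varga 9–2.
Only Blum has no losses; Blum is the Condorcet winner.

Blum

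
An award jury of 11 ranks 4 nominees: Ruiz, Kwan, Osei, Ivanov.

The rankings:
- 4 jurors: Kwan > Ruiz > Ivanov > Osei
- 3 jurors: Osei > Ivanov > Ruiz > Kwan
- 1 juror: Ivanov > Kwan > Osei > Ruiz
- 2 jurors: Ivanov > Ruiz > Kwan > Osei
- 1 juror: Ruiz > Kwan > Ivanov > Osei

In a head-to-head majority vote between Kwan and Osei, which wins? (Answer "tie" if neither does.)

Ballots ranking Kwan above Osei: 4 + 1 + 2 + 1 = 8.
Ballots ranking Osei above Kwan: 11 − 8 = 3.
Kwan wins the head-to-head 8–3.

Kwan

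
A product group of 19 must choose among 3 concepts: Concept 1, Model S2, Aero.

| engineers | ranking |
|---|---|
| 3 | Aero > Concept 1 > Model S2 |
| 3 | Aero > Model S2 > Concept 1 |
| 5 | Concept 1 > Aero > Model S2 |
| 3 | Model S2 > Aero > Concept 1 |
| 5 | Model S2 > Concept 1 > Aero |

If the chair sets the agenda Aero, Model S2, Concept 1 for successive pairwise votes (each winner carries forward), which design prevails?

Round 1: Aero vs Model S2 — 11–8, Aero advances.
Round 2: Aero vs Concept 1 — 9–10, Concept 1 advances.
Concept 1 survives the agenda.

Concept 1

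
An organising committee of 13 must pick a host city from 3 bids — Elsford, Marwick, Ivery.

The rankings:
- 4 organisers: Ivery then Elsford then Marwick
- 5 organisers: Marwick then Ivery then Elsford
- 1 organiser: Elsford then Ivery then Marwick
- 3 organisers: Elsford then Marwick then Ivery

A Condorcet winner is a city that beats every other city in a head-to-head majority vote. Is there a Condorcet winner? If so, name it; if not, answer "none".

none

Check each pair by majority over 13 ballots:
Elsford vs Marwick: Elsford preferred on 4+1+3 = 8 ballots; Elsford wins 8–5.
Elsford vs Ivery: Elsford is ranked higher on 1+3 = 4 ballots, Ivery on 9. Ivery wins 9–4.
Marwick vs Ivery: Marwick wins 8–5.
No city is unbeaten: Elsford loses to Ivery; Marwick loses to Elsford; Ivery loses to Marwick. In particular Elsford → Marwick → Ivery → Elsford is a majority cycle — no Condorcet winner exists.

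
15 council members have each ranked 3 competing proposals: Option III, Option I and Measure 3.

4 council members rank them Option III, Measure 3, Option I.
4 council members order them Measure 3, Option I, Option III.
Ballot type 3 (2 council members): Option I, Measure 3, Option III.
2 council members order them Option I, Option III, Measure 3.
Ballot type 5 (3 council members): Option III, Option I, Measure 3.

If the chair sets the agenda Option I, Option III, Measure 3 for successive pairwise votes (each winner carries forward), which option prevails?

Measure 3

Round 1: Option I vs Option III — 8–7, Option I advances.
Round 2: Option I vs Measure 3 — 7–8, Measure 3 advances.
Measure 3 survives the agenda.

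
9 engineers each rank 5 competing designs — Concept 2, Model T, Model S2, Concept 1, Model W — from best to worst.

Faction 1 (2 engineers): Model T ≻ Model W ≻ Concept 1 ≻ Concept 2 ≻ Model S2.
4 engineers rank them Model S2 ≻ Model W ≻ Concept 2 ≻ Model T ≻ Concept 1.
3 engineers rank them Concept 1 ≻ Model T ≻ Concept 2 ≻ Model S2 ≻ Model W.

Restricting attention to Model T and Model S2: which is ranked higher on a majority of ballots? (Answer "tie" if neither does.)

Model T

Ballots ranking Model T above Model S2: 2 + 3 = 5.
Ballots ranking Model S2 above Model T: 9 − 5 = 4.
Model T wins the head-to-head 5–4.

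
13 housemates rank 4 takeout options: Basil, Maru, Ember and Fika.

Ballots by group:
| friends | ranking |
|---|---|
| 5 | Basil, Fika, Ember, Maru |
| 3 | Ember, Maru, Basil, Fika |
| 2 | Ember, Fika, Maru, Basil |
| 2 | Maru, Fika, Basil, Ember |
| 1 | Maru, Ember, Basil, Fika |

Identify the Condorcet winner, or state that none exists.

none

Head-to-head results (13 friends):
Basil–Maru: Maru 8–5.
Basil vs Ember: 7 to 6, Basil.
Basil vs Fika: 9 to 4, Basil.
Maru vs Ember: 3 to 10, Ember.
Maru vs Fika: Maru preferred on 3+2+1 = 6 ballots; Fika wins 7–6.
Ember vs Fika: Fika, 7–6.
No restaurant is unbeaten: Basil loses to Maru; Maru loses to Ember; Ember loses to Basil; Fika loses to Basil. In particular Basil > Ember > Maru > Basil is a majority cycle — no Condorcet winner exists.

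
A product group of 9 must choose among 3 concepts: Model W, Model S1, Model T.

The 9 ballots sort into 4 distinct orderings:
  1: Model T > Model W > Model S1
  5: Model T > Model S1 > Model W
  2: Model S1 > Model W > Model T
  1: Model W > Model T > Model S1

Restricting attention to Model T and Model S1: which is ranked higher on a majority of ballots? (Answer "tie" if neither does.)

Ballots ranking Model T above Model S1: 1 + 5 + 1 = 7.
Ballots ranking Model S1 above Model T: 9 − 7 = 2.
Model T wins the head-to-head 7–2.

Model T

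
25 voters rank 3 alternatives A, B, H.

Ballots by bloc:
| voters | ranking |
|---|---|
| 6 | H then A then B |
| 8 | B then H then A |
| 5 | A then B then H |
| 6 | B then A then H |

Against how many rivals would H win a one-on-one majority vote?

H against each rival (25 voters):
H vs A: H is ranked higher on 6+8 = 14 ballots, A on 11. H wins 14–11.
H vs B: B wins 19–6.
H beats A; loses to B — 1 pairwise win.

1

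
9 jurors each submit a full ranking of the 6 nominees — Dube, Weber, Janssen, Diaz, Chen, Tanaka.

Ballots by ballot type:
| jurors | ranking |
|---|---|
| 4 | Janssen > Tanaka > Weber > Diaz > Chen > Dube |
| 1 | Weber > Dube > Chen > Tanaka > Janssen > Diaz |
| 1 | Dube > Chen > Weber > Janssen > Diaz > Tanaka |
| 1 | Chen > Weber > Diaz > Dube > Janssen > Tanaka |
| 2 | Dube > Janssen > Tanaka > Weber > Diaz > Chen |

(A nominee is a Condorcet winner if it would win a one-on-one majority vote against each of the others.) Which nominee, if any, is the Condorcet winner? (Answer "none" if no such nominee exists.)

Pairwise majorities:
Dube vs Weber: Weber, 6–3.
Dube vs Janssen: Dube, 5–4.
Dube vs Diaz: Diaz wins 5–4.
Dube–Chen: Chen 5–4.
Dube vs Tanaka: Dube wins 5–4.
Weber–Janssen: Janssen 6–3.
Weber–Diaz: Weber 9–0.
Weber–Chen: Weber 7–2.
Weber vs Tanaka: Tanaka wins 6–3.
Janssen vs Diaz: Janssen, 8–1.
Janssen vs Chen: Janssen, 6–3.
Janssen vs Tanaka: Janssen, 8–1.
Diaz vs Chen: Diaz, 6–3.
Diaz vs Tanaka: Tanaka, 7–2.
Chen vs Tanaka: Tanaka wins 6–3.
No nominee is unbeaten: Dube loses to Weber; Weber loses to Janssen; Janssen loses to Dube; Diaz loses to Weber; Chen loses to Weber; Tanaka loses to Dube. In particular Dube beats Janssen beats Weber beats Dube is a majority cycle — no Condorcet winner exists.

none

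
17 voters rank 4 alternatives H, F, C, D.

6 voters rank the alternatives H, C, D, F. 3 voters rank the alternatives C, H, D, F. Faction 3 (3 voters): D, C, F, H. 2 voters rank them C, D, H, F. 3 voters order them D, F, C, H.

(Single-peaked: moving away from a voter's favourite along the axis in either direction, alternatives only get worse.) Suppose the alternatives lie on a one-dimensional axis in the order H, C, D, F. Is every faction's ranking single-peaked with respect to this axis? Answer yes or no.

Axis positions: H=1, C=2, D=3, F=4.
Faction 1 (peak H at position 1): ranking walks positions 1-2-3-4, expanding outward from the peak — single-peaked.
Faction 2 (peak C at position 2): ranking walks positions 2-1-3-4, expanding outward from the peak — single-peaked.
Faction 3 (peak D at position 3): ranking walks positions 3-2-4-1, expanding outward from the peak — single-peaked.
Faction 4 (peak C at position 2): ranking walks positions 2-3-1-4, expanding outward from the peak — single-peaked.
Faction 5 (peak D at position 3): ranking walks positions 3-4-2-1, expanding outward from the peak — single-peaked.
Every ranking is single-peaked on this axis.

yes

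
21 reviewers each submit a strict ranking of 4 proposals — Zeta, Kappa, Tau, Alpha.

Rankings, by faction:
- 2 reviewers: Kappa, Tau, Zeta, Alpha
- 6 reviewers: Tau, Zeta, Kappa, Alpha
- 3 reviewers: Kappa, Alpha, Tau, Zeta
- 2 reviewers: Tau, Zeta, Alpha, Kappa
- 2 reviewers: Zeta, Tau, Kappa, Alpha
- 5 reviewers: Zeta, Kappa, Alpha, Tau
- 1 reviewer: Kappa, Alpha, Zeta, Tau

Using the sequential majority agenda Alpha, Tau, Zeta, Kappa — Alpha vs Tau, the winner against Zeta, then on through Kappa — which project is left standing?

Kappa

Round 1: Alpha vs Tau — 9–12, Tau advances.
Round 2: Tau vs Zeta — 13–8, Tau advances.
Round 3: Tau vs Kappa — 10–11, Kappa advances.
The agenda winner is Kappa.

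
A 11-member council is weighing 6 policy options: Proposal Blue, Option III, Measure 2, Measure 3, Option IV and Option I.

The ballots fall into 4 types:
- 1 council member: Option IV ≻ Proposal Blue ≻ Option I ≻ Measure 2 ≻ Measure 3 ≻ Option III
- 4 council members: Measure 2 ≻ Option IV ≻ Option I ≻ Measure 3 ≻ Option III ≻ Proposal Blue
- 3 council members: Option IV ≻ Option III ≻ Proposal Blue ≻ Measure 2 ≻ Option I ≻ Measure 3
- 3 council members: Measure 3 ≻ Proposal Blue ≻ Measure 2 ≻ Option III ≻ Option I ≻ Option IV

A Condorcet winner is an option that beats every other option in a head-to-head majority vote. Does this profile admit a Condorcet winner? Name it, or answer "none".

Pairwise majorities:
Proposal Blue vs Option III: 4 to 7, Option III.
Proposal Blue vs Measure 2: 7 to 4, Proposal Blue.
Proposal Blue vs Measure 3: 1+3 = 4 for Proposal Blue, 7 for Measure 3 — Measure 3 by 7–4.
Proposal Blue vs Option IV: 3 to 8, Option IV.
Proposal Blue vs Option I: 1+3+3 = 7 for Proposal Blue, 4 for Option I — Proposal Blue by 7–4.
Option III vs Measure 2: Option III is ranked higher on 3 ballots, Measure 2 on 8. Measure 2 wins 8–3.
Option III vs Measure 3: Option III is ranked higher on 3 ballots, Measure 3 on 8. Measure 3 wins 8–3.
Option III vs Option IV: 3 to 8, Option IV.
Option III vs Option I: Option III is ranked higher on 3+3 = 6 ballots, Option I on 5. Option III wins 6–5.
Measure 2 vs Measure 3: Measure 2 preferred on 1+4+3 = 8 ballots; Measure 2 wins 8–3.
Measure 2 vs Option IV: 7 to 4, Measure 2.
Measure 2 vs Option I: 4+3+3 = 10 for Measure 2, 1 for Option I — Measure 2 by 10–1.
Measure 3 vs Option IV: 3 for Measure 3, 8 for Option IV — Option IV by 8–3.
Measure 3 vs Option I: 3 for Measure 3, 8 for Option I — Option I by 8–3.
Option IV vs Option I: Option IV preferred on 1+4+3 = 8 ballots; Option IV wins 8–3.
No option is unbeaten: Proposal Blue loses to Option III; Option III loses to Measure 2; Measure 2 loses to Proposal Blue; Measure 3 loses to Measure 2; Option IV loses to Measure 2; Option I loses to Proposal Blue. In particular Proposal Blue → Measure 2 → Option III → Proposal Blue is a majority cycle — no Condorcet winner exists.

none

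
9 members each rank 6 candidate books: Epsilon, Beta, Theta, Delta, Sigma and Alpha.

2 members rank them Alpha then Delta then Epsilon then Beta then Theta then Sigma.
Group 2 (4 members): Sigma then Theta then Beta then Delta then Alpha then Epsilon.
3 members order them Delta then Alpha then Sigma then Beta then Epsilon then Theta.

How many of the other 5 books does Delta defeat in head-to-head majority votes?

Delta against each rival (9 members):
Delta vs Epsilon: 2+4+3 = 9 for Delta, 0 for Epsilon — Delta by 9–0.
Delta–Beta: Delta 5–4.
Delta vs Theta: Delta, 5–4.
Delta vs Sigma: Delta preferred on 2+3 = 5 ballots; Delta wins 5–4.
Delta–Alpha: Delta 7–2.
Delta beats Epsilon, Beta, Theta, Sigma, Alpha — 5 pairwise wins.

5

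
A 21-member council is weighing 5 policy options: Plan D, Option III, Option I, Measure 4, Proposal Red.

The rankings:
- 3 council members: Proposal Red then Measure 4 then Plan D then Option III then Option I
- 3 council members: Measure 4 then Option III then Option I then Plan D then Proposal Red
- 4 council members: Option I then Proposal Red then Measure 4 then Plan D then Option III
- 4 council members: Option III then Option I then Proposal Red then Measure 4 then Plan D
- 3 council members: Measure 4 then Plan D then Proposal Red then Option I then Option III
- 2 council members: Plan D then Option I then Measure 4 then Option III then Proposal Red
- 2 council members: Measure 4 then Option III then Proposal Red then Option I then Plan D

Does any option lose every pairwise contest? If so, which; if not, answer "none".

none

Head-to-head results (21 council members):
Plan D vs Option III: 12 to 9, Plan D.
Plan D vs Option I: 3+3+2 = 8 for Plan D, 13 for Option I — Option I by 13–8.
Plan D vs Measure 4: Measure 4, 19–2.
Plan D–Proposal Red: Proposal Red 13–8.
Option III–Option I: Option III 12–9.
Option III vs Measure 4: Option III is ranked higher on 4 ballots, Measure 4 on 17. Measure 4 wins 17–4.
Option III vs Proposal Red: Option III wins 11–10.
Option I vs Measure 4: Option I preferred on 4+4+2 = 10 ballots; Measure 4 wins 11–10.
Option I vs Proposal Red: Option I is ranked higher on 3+4+4+2 = 13 ballots, Proposal Red on 8. Option I wins 13–8.
Measure 4 vs Proposal Red: Proposal Red wins 11–10.
Each option has at least one pairwise win (Plan D beats Option III; Option III beats Option I; Option I beats Plan D; Measure 4 beats Plan D; Proposal Red beats Plan D) — no Condorcet loser.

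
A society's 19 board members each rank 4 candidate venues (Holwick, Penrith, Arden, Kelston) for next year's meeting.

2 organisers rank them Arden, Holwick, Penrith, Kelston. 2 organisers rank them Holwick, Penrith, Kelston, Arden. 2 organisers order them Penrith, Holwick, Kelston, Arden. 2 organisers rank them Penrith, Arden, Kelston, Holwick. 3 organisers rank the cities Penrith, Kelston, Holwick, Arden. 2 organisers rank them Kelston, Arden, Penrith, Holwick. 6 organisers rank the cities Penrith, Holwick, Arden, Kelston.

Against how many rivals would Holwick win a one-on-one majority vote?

Holwick against each rival (19 organisers):
Holwick vs Penrith: Holwick preferred on 2+2 = 4 ballots; Penrith wins 15–4.
Holwick vs Arden: Holwick preferred on 2+2+3+6 = 13 ballots; Holwick wins 13–6.
Holwick vs Kelston: Holwick is ranked higher on 2+2+2+6 = 12 ballots, Kelston on 7. Holwick wins 12–7.
Holwick beats Arden, Kelston; loses to Penrith — 2 pairwise wins.

2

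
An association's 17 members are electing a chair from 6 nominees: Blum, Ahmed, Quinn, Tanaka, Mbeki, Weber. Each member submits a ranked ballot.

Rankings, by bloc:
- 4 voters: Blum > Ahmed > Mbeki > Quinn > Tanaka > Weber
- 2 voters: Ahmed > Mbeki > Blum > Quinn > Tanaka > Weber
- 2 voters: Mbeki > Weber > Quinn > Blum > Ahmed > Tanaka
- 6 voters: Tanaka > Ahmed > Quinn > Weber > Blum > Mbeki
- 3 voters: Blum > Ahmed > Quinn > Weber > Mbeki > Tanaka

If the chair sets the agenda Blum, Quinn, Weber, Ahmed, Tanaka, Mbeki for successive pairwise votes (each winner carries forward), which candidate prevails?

Round 1: Blum vs Quinn — 9–8, Blum advances.
Round 2: Blum vs Weber — 9–8, Blum advances.
Round 3: Blum vs Ahmed — 9–8, Blum advances.
Round 4: Blum vs Tanaka — 11–6, Blum advances.
Round 5: Blum vs Mbeki — 13–4, Blum advances.
The agenda winner is Blum.

Blum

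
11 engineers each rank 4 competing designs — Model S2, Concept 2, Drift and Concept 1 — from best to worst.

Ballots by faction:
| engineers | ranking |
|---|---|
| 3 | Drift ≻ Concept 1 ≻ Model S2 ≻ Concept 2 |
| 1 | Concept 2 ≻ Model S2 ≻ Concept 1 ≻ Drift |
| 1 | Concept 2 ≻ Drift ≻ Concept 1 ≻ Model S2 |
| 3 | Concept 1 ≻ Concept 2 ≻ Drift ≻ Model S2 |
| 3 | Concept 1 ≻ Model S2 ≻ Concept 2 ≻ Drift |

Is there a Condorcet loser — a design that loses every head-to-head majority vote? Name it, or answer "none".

Head-to-head results (11 engineers):
Model S2 vs Concept 2: Model S2 wins 6–5.
Model S2–Drift: Drift 7–4.
Model S2 vs Concept 1: 1 to 10, Concept 1.
Concept 2 vs Drift: Concept 2 wins 8–3.
Concept 2 vs Concept 1: Concept 1, 9–2.
Drift vs Concept 1: 4 to 7, Concept 1.
No design is winless: Model S2 beats Concept 2; Concept 2 beats Drift; Drift beats Model S2; Concept 1 beats Model S2. There is no Condorcet loser.

none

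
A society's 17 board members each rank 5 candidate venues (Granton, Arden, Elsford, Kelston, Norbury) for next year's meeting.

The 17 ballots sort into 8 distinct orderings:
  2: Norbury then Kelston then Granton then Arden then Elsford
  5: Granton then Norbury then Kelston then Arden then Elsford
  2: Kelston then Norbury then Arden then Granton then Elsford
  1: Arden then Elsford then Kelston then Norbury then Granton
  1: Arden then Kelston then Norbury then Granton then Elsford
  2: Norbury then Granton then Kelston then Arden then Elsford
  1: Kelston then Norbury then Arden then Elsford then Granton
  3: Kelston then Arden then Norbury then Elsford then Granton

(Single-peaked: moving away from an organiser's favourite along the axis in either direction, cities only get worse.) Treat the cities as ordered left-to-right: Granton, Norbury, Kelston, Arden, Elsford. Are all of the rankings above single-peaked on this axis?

Axis positions: Granton=1, Norbury=2, Kelston=3, Arden=4, Elsford=5.
Group 1 (peak Norbury at position 2): ranking walks positions 2-3-1-4-5, expanding outward from the peak — single-peaked.
Group 2 (peak Granton at position 1): ranking walks positions 1-2-3-4-5, expanding outward from the peak — single-peaked.
Group 3 (peak Kelston at position 3): ranking walks positions 3-2-4-1-5, expanding outward from the peak — single-peaked.
Group 4 (peak Arden at position 4): ranking walks positions 4-5-3-2-1, expanding outward from the peak — single-peaked.
Group 5 (peak Arden at position 4): ranking walks positions 4-3-2-1-5, expanding outward from the peak — single-peaked.
Group 6 (peak Norbury at position 2): ranking walks positions 2-1-3-4-5, expanding outward from the peak — single-peaked.
Group 7 (peak Kelston at position 3): ranking walks positions 3-2-4-5-1, expanding outward from the peak — single-peaked.
Group 8 (peak Kelston at position 3): ranking walks positions 3-4-2-5-1, expanding outward from the peak — single-peaked.
Every ranking is single-peaked on this axis.

yes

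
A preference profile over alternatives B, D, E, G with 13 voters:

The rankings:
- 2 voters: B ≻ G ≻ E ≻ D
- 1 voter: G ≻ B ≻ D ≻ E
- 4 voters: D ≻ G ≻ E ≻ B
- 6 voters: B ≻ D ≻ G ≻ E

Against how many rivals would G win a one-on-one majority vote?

1

G against each rival (13 voters):
G vs B: G is ranked higher on 1+4 = 5 ballots, B on 8. B wins 8–5.
G vs D: G preferred on 2+1 = 3 ballots; D wins 10–3.
G vs E: G preferred on 2+1+4+6 = 13 ballots; G wins 13–0.
G beats E; loses to B, D — 1 pairwise win.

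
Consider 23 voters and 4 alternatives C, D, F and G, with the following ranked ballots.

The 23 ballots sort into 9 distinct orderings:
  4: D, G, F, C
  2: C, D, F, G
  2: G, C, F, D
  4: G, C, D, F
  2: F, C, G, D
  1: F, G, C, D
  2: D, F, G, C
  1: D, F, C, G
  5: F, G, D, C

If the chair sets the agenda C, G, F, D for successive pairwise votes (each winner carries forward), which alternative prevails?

D

Round 1: C vs G — 5–18, G advances.
Round 2: G vs F — 10–13, F advances.
Round 3: F vs D — 10–13, D advances.
D survives the agenda.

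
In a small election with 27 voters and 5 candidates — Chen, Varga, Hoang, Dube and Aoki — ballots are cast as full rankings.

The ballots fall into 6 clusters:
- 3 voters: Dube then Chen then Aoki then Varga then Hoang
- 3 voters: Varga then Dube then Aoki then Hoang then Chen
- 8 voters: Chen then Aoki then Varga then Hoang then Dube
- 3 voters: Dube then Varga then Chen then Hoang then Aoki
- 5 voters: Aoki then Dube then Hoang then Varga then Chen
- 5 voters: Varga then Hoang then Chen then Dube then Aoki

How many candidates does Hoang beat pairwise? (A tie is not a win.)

Hoang against each rival (27 voters):
Hoang vs Chen: 13 to 14, Chen.
Hoang–Varga: Varga 22–5.
Hoang vs Dube: Dube wins 14–13.
Hoang–Aoki: Aoki 19–8.
Hoang beats no one; loses to Chen, Varga, Dube, Aoki — 0 pairwise wins.

0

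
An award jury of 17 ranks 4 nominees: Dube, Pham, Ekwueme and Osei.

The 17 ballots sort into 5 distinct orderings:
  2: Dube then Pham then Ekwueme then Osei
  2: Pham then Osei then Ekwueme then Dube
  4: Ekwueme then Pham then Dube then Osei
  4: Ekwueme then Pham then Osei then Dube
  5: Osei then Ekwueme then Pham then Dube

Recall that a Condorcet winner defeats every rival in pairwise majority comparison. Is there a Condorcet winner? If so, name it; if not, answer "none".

Check each pair by majority over 17 ballots:
Dube–Pham: Pham 15–2.
Dube vs Ekwueme: 2 to 15, Ekwueme.
Dube vs Osei: Dube is ranked higher on 2+4 = 6 ballots, Osei on 11. Osei wins 11–6.
Pham vs Ekwueme: 2+2 = 4 for Pham, 13 for Ekwueme — Ekwueme by 13–4.
Pham vs Osei: Pham, 12–5.
Ekwueme vs Osei: Ekwueme is ranked higher on 2+4+4 = 10 ballots, Osei on 7. Ekwueme wins 10–7.
Ekwueme beats each of Dube, Pham, Osei — Ekwueme is the Condorcet winner.

Ekwueme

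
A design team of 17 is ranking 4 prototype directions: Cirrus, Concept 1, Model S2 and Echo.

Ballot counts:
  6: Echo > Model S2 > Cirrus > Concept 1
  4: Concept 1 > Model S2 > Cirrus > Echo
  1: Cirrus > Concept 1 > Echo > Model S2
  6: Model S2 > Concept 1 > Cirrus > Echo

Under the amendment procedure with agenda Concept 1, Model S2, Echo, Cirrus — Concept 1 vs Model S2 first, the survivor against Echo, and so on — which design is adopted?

Round 1: Concept 1 vs Model S2 — 5–12, Model S2 advances.
Round 2: Model S2 vs Echo — 10–7, Model S2 advances.
Round 3: Model S2 vs Cirrus — 16–1, Model S2 advances.
Model S2 survives the agenda.

Model S2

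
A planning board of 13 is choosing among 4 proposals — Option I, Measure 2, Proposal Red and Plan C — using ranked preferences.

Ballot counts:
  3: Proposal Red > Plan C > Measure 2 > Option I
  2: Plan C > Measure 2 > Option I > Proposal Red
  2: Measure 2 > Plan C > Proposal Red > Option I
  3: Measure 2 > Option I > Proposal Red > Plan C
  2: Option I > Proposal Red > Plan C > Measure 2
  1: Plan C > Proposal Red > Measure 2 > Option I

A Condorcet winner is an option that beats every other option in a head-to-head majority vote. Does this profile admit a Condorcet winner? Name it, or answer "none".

none

Pairwise majorities:
Option I vs Measure 2: Measure 2, 11–2.
Option I vs Proposal Red: Option I, 7–6.
Option I–Plan C: Plan C 8–5.
Measure 2 vs Proposal Red: Measure 2 wins 7–6.
Measure 2 vs Plan C: Plan C wins 8–5.
Proposal Red vs Plan C: Proposal Red, 8–5.
Every option loses at least once (Option I loses to Measure 2; Measure 2 loses to Plan C; Proposal Red loses to Option I; Plan C loses to Proposal Red). The majority relation contains the cycle Option I > Proposal Red > Plan C > Option I, so there is no Condorcet winner.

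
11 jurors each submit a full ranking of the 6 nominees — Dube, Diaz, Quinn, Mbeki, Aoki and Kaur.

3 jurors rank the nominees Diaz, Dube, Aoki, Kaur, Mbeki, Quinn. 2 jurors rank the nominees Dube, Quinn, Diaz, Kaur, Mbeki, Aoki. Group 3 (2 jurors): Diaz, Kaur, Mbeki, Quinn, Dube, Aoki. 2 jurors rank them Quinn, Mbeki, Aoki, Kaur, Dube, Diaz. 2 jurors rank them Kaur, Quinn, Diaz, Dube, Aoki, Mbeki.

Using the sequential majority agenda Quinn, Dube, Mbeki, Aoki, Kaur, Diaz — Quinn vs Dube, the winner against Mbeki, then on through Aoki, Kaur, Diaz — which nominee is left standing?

Diaz

Round 1: Quinn vs Dube — 6–5, Quinn advances.
Round 2: Quinn vs Mbeki — 6–5, Quinn advances.
Round 3: Quinn vs Aoki — 8–3, Quinn advances.
Round 4: Quinn vs Kaur — 4–7, Kaur advances.
Round 5: Kaur vs Diaz — 4–7, Diaz advances.
The agenda winner is Diaz.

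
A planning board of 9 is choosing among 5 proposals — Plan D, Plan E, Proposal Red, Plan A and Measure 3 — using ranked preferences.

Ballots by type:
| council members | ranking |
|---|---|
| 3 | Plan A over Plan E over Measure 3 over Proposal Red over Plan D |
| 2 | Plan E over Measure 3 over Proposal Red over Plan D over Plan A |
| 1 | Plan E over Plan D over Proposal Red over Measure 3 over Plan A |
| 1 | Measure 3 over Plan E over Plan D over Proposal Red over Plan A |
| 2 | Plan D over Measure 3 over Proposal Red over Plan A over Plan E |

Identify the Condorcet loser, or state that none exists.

Pairwise majorities:
Plan D vs Plan E: Plan E wins 7–2.
Plan D vs Proposal Red: Proposal Red, 5–4.
Plan D–Plan A: Plan D 6–3.
Plan D vs Measure 3: Measure 3 wins 6–3.
Plan E vs Proposal Red: Plan E wins 7–2.
Plan E vs Plan A: 4 to 5, Plan A.
Plan E vs Measure 3: Plan E wins 6–3.
Proposal Red vs Plan A: Proposal Red is ranked higher on 2+1+1+2 = 6 ballots, Plan A on 3. Proposal Red wins 6–3.
Proposal Red vs Measure 3: 1 for Proposal Red, 8 for Measure 3 — Measure 3 by 8–1.
Plan A vs Measure 3: Measure 3 wins 6–3.
Each option has at least one pairwise win (Plan D beats Plan A; Plan E beats Plan D; Proposal Red beats Plan D; Plan A beats Plan E; Measure 3 beats Plan D) — no Condorcet loser.

none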